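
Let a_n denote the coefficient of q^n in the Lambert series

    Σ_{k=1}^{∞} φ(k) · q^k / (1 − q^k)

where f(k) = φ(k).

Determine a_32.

d|32:{1,2,4,8,16,32}  Σφ=1+1+2+4+8+16=32

a_32 = 32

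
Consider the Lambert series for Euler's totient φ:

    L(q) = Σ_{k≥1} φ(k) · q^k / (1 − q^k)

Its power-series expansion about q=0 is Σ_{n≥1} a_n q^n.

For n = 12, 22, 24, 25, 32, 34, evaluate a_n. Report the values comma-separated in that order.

d|12:{1,2,3,4,6,12}  Σφ=1+1+2+2+2+4=12
q^22  k|22↦φ(k): 1:1 2:1 11:10 22:10  a_22=22
d|24:{1,2,3,4,6,8,12,24}  Σφ=1+1+2+2+2+4+4+8=24
n=25: 25·1 5·5 1·25  φ→[20+4+1]=25
d|32:{1,2,4,8,16,32}  Σφ=1+1+2+4+8+16=32
n=34: 1·34 2·17 17·2 34·1  φ→[1+1+16+16]=34

12, 22, 24, 25, 32, 34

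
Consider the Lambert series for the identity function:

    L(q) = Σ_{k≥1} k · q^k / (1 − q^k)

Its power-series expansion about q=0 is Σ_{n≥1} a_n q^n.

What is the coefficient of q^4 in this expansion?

[q^4] f(1)=1,f(2)=2,f(4)=4 ⇒ 7

a_4 = 7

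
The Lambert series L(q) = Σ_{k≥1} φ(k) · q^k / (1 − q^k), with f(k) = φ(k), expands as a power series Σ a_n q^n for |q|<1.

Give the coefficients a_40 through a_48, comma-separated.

d|40:{1,2,4,5,8,10,20,40}  Σφ=1+1+2+4+4+4+8+16=40
q^41  k|41↦φ(k): 41:40 1:1  a_41=41
[q^42] φ(42)=12,φ(21)=12,φ(14)=6,φ(7)=6,φ(6)=2,φ(3)=2,φ(2)=1,φ(1)=1 ⇒ 42
q^43  k|43↦φ(k): 43:42 1:1  a_43=43
d|44:{44,22,11,4,2,1}  Σφ=20+10+10+2+1+1=44
n=45: 1·45 3·15 5·9 9·5 15·3 45·1  φ→[1+2+4+6+8+24]=45
n=46: 1·46 2·23 23·2 46·1  φ→[1+1+22+22]=46
n=47: 47·1 1·47  φ→[46+1]=47
n=48: 1·48 2·24 3·16 4·12 6·8 8·6 12·4 16·3 24·2 48·1  φ→[1+1+2+2+2+4+4+8+8+16]=48

40, 41, 42, 43, 44, 45, 46, 47, 48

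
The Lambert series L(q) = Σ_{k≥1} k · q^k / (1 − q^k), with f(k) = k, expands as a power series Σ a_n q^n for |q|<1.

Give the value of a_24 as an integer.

d|24:{1,2,3,4,6,8,12,24}  Σf=1+2+3+4+6+8+12+24=60

a_24 = 60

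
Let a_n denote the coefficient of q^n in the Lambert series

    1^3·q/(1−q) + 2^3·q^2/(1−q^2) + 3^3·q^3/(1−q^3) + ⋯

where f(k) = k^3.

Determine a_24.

a_24 = 16380

d|24:{1,2,3,4,6,8,12,24}  Σf=1+8+27+64+216+512+1728+13824=16380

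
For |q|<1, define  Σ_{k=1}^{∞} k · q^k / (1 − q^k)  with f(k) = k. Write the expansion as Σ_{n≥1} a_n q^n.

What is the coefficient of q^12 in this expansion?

n=12: 1·12 2·6 3·4 4·3 6·2 12·1  f→[1+2+3+4+6+12]=28

a_12 = 28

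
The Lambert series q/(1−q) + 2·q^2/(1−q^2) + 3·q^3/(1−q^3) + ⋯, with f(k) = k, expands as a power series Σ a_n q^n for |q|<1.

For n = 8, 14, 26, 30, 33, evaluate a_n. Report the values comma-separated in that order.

q^8  k|8↦f(k): 8:8 4:4 2:2 1:1  a_8=15
n=14: 1·14 2·7 7·2 14·1  f→[1+2+7+14]=24
q^26  k|26↦f(k): 26:26 13:13 2:2 1:1  a_26=42
q^30  k|30↦f(k): 30:30 15:15 10:10 6:6 5:5 3:3 2:2 1:1  a_30=72
[q^33] f(1)=1,f(3)=3,f(11)=11,f(33)=33 ⇒ 48

15, 24, 42, 72, 48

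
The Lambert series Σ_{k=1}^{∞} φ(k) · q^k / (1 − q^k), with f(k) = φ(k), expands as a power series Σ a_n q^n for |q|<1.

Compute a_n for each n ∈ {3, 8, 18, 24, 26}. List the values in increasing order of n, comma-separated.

d|3:{1,3}  Σφ=1+2=3
n=8: 8·1 4·2 2·4 1·8  φ→[4+2+1+1]=8
[q^18] φ(18)=6,φ(9)=6,φ(6)=2,φ(3)=2,φ(2)=1,φ(1)=1 ⇒ 18
d|24:{1,2,3,4,6,8,12,24}  Σφ=1+1+2+2+2+4+4+8=24
d|26:{1,2,13,26}  Σφ=1+1+12+12=26

3, 8, 18, 24, 26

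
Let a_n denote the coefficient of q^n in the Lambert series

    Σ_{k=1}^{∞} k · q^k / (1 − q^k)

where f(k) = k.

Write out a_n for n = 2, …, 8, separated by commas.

q^2  k|2↦f(k): 2:2 1:1  a_2=3
q^3  k|3↦f(k): 3:3 1:1  a_3=4
n=4: 4·1 2·2 1·4  f→[4+2+1]=7
d|5:{5,1}  Σf=5+1=6
n=6: 1·6 2·3 3·2 6·1  f→[1+2+3+6]=12
[q^7] f(7)=7,f(1)=1 ⇒ 8
q^8  k|8↦f(k): 1:1 2:2 4:4 8:8  a_8=15

3, 4, 7, 6, 12, 8, 15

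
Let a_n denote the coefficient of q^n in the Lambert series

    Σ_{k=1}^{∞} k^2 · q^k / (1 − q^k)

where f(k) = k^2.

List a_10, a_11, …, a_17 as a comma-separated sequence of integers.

130, 122, 210, 170, 250, 260, 341, 290

q^10  k|10↦f(k): 10:100 5:25 2:4 1:1  a_10=130
[q^11] f(11)=121,f(1)=1 ⇒ 122
d|12:{12,6,4,3,2,1}  Σf=144+36+16+9+4+1=210
q^13  k|13↦f(k): 1:1 13:169  a_13=170
q^14  k|14↦f(k): 1:1 2:4 7:49 14:196  a_14=250
n=15: 1·15 3·5 5·3 15·1  f→[1+9+25+225]=260
d|16:{16,8,4,2,1}  Σf=256+64+16+4+1=341
[q^17] f(17)=289,f(1)=1 ⇒ 290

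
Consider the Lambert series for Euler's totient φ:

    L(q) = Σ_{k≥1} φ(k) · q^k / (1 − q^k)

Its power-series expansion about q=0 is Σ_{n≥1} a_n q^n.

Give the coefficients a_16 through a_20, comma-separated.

d|16:{1,2,4,8,16}  Σφ=1+1+2+4+8=16
[q^17] φ(1)=1,φ(17)=16 ⇒ 17
d|18:{1,2,3,6,9,18}  Σφ=1+1+2+2+6+6=18
d|19:{1,19}  Σφ=1+18=19
q^20  k|20↦φ(k): 1:1 2:1 4:2 5:4 10:4 20:8  a_20=20

16, 17, 18, 19, 20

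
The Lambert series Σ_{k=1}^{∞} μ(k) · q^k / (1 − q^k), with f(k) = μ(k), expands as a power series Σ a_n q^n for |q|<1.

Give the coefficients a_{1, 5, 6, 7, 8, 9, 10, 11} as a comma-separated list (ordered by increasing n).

1, 0, 0, 0, 0, 0, 0, 0

n=1: 1·1  μ→[1]=1
q^5  k|5↦μ(k): 5:-1 1:1  a_5=0
[q^6] μ(1)=1,μ(2)=-1,μ(3)=-1,μ(6)=1 ⇒ 0
[q^7] μ(7)=-1,μ(1)=1 ⇒ 0
[q^8] μ(8)=0,μ(4)=0,μ(2)=-1,μ(1)=1 ⇒ 0
q^9  k|9↦μ(k): 1:1 3:-1 9:0  a_9=0
q^10  k|10↦μ(k): 1:1 2:-1 5:-1 10:1  a_10=0
d|11:{1,11}  Σμ=1+(-1)=0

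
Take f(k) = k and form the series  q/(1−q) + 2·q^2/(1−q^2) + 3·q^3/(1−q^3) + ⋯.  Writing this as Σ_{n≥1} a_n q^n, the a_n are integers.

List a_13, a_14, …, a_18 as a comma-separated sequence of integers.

14, 24, 24, 31, 18, 39

d|13:{13,1}  Σf=13+1=14
d|14:{1,2,7,14}  Σf=1+2+7+14=24
d|15:{15,5,3,1}  Σf=15+5+3+1=24
q^16  k|16↦f(k): 1:1 2:2 4:4 8:8 16:16  a_16=31
[q^17] f(17)=17,f(1)=1 ⇒ 18
q^18  k|18↦f(k): 1:1 2:2 3:3 6:6 9:9 18:18  a_18=39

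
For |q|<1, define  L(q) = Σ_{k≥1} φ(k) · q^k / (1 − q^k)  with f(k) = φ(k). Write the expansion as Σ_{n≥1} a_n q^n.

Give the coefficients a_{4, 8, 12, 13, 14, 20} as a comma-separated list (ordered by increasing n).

n=4: 4·1 2·2 1·4  φ→[2+1+1]=4
n=8: 8·1 4·2 2·4 1·8  φ→[4+2+1+1]=8
q^12  k|12↦φ(k): 12:4 6:2 4:2 3:2 2:1 1:1  a_12=12
d|13:{13,1}  Σφ=12+1=13
q^14  k|14↦φ(k): 14:6 7:6 2:1 1:1  a_14=14
[q^20] φ(1)=1,φ(2)=1,φ(4)=2,φ(5)=4,φ(10)=4,φ(20)=8 ⇒ 20

4, 8, 12, 13, 14, 20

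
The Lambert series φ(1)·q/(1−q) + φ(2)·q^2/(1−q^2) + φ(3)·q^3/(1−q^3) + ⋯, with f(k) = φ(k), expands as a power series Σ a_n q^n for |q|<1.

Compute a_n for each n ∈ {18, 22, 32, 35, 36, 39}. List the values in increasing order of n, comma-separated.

n=18: 18·1 9·2 6·3 3·6 2·9 1·18  φ→[6+6+2+2+1+1]=18
q^22  k|22↦φ(k): 22:10 11:10 2:1 1:1  a_22=22
n=32: 32·1 16·2 8·4 4·8 2·16 1·32  φ→[16+8+4+2+1+1]=32
q^35  k|35↦φ(k): 35:24 7:6 5:4 1:1  a_35=35
q^36  k|36↦φ(k): 1:1 2:1 3:2 4:2 6:2 9:6 12:4 18:6 36:12  a_36=36
q^39  k|39↦φ(k): 39:24 13:12 3:2 1:1  a_39=39

18, 22, 32, 35, 36, 39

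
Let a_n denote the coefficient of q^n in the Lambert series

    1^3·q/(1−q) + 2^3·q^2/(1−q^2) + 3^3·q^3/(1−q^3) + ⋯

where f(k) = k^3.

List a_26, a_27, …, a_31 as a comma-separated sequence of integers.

q^26  k|26↦f(k): 1:1 2:8 13:2197 26:17576  a_26=19782
q^27  k|27↦f(k): 27:19683 9:729 3:27 1:1  a_27=20440
n=28: 1·28 2·14 4·7 7·4 14·2 28·1  f→[1+8+64+343+2744+21952]=25112
q^29  k|29↦f(k): 1:1 29:24389  a_29=24390
n=30: 1·30 2·15 3·10 5·6 6·5 10·3 15·2 30·1  f→[1+8+27+125+216+1000+3375+27000]=31752
n=31: 1·31 31·1  f→[1+29791]=29792

19782, 20440, 25112, 24390, 31752, 29792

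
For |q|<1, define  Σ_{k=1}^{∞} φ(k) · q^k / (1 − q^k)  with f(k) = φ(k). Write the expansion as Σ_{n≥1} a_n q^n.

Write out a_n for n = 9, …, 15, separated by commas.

n=9: 1·9 3·3 9·1  φ→[1+2+6]=9
[q^10] φ(10)=4,φ(5)=4,φ(2)=1,φ(1)=1 ⇒ 10
d|11:{1,11}  Σφ=1+10=11
n=12: 1·12 2·6 3·4 4·3 6·2 12·1  φ→[1+1+2+2+2+4]=12
n=13: 1·13 13·1  φ→[1+12]=13
[q^14] φ(14)=6,φ(7)=6,φ(2)=1,φ(1)=1 ⇒ 14
d|15:{1,3,5,15}  Σφ=1+2+4+8=15

9, 10, 11, 12, 13, 14, 15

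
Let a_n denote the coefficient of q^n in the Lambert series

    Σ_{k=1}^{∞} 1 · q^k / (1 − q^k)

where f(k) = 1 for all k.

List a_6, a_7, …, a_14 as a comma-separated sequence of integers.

4, 2, 4, 3, 4, 2, 6, 2, 4

n=6: 1·6 2·3 3·2 6·1  f→[1+1+1+1]=4
d|7:{7,1}  Σf=1+1=2
n=8: 8·1 4·2 2·4 1·8  f→[1+1+1+1]=4
n=9: 1·9 3·3 9·1  f→[1+1+1]=3
q^10  k|10↦f(k): 10:1 5:1 2:1 1:1  a_10=4
d|11:{11,1}  Σf=1+1=2
q^12  k|12↦f(k): 1:1 2:1 3:1 4:1 6:1 12:1  a_12=6
[q^13] f(13)=1,f(1)=1 ⇒ 2
n=14: 14·1 7·2 2·7 1·14  f→[1+1+1+1]=4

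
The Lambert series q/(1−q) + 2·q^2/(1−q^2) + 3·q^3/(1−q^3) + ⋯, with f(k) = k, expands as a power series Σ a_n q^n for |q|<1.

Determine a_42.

a_42 = 96

d|42:{1,2,3,6,7,14,21,42}  Σf=1+2+3+6+7+14+21+42=96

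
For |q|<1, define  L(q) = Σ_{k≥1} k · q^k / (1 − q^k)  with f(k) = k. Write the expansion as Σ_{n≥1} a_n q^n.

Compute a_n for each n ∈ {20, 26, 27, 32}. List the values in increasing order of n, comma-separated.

q^20  k|20↦f(k): 1:1 2:2 4:4 5:5 10:10 20:20  a_20=42
d|26:{26,13,2,1}  Σf=26+13+2+1=42
[q^27] f(1)=1,f(3)=3,f(9)=9,f(27)=27 ⇒ 40
d|32:{1,2,4,8,16,32}  Σf=1+2+4+8+16+32=63

42, 42, 40, 63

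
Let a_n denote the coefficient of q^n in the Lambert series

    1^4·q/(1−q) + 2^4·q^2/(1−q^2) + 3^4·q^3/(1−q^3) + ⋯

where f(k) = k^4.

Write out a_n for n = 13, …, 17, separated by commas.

28562, 40834, 51332, 69905, 83522

[q^13] f(13)=28561,f(1)=1 ⇒ 28562
q^14  k|14↦f(k): 1:1 2:16 7:2401 14:38416  a_14=40834
n=15: 1·15 3·5 5·3 15·1  f→[1+81+625+50625]=51332
q^16  k|16↦f(k): 1:1 2:16 4:256 8:4096 16:65536  a_16=69905
[q^17] f(17)=83521,f(1)=1 ⇒ 83522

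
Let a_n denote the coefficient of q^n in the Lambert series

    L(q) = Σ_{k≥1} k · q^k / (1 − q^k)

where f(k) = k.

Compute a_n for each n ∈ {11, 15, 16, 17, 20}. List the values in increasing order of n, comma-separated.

12, 24, 31, 18, 42

n=11: 1·11 11·1  f→[1+11]=12
n=15: 1·15 3·5 5·3 15·1  f→[1+3+5+15]=24
d|16:{1,2,4,8,16}  Σf=1+2+4+8+16=31
d|17:{1,17}  Σf=1+17=18
[q^20] f(20)=20,f(10)=10,f(5)=5,f(4)=4,f(2)=2,f(1)=1 ⇒ 42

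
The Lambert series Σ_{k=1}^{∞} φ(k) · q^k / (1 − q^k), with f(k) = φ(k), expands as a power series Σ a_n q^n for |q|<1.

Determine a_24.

q^24  k|24↦φ(k): 1:1 2:1 3:2 4:2 6:2 8:4 12:4 24:8  a_24=24

a_24 = 24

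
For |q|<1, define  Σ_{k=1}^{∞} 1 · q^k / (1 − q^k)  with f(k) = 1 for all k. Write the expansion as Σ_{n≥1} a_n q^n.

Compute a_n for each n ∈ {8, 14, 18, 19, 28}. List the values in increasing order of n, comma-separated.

n=8: 8·1 4·2 2·4 1·8  f→[1+1+1+1]=4
n=14: 1·14 2·7 7·2 14·1  f→[1+1+1+1]=4
q^18  k|18↦f(k): 18:1 9:1 6:1 3:1 2:1 1:1  a_18=6
d|19:{19,1}  Σf=1+1=2
q^28  k|28↦f(k): 1:1 2:1 4:1 7:1 14:1 28:1  a_28=6

4, 4, 6, 2, 6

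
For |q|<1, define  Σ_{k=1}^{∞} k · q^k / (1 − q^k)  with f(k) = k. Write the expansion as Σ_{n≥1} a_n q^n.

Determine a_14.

q^14  k|14↦f(k): 14:14 7:7 2:2 1:1  a_14=24

a_14 = 24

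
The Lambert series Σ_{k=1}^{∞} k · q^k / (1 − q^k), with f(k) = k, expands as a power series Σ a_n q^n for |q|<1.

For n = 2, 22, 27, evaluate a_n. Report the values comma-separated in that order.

3, 36, 40

n=2: 1·2 2·1  f→[1+2]=3
q^22  k|22↦f(k): 22:22 11:11 2:2 1:1  a_22=36
d|27:{27,9,3,1}  Σf=27+9+3+1=40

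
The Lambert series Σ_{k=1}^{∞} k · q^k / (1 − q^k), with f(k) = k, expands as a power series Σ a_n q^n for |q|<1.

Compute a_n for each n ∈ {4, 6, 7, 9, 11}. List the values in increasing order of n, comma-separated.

7, 12, 8, 13, 12

n=4: 4·1 2·2 1·4  f→[4+2+1]=7
q^6  k|6↦f(k): 1:1 2:2 3:3 6:6  a_6=12
q^7  k|7↦f(k): 7:7 1:1  a_7=8
n=9: 9·1 3·3 1·9  f→[9+3+1]=13
n=11: 1·11 11·1  f→[1+11]=12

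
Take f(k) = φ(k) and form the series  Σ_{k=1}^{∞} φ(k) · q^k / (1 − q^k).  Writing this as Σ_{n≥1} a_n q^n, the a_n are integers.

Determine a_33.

q^33  k|33↦φ(k): 1:1 3:2 11:10 33:20  a_33=33

a_33 = 33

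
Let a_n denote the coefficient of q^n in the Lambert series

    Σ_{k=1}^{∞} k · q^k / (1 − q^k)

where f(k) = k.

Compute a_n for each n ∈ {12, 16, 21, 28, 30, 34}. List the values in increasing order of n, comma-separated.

q^12  k|12↦f(k): 1:1 2:2 3:3 4:4 6:6 12:12  a_12=28
d|16:{16,8,4,2,1}  Σf=16+8+4+2+1=31
d|21:{1,3,7,21}  Σf=1+3+7+21=32
n=28: 1·28 2·14 4·7 7·4 14·2 28·1  f→[1+2+4+7+14+28]=56
n=30: 30·1 15·2 10·3 6·5 5·6 3·10 2·15 1·30  f→[30+15+10+6+5+3+2+1]=72
d|34:{34,17,2,1}  Σf=34+17+2+1=54

28, 31, 32, 56, 72, 54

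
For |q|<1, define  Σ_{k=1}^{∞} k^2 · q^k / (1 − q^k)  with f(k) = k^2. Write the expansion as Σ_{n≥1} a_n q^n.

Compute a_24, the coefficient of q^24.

a_24 = 850

n=24: 1·24 2·12 3·8 4·6 6·4 8·3 12·2 24·1  f→[1+4+9+16+36+64+144+576]=850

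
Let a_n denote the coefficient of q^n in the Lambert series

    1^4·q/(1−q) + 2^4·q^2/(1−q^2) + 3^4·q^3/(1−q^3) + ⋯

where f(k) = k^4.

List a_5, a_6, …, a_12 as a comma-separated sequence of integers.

q^5  k|5↦f(k): 1:1 5:625  a_5=626
[q^6] f(6)=1296,f(3)=81,f(2)=16,f(1)=1 ⇒ 1394
n=7: 7·1 1·7  f→[2401+1]=2402
[q^8] f(8)=4096,f(4)=256,f(2)=16,f(1)=1 ⇒ 4369
q^9  k|9↦f(k): 9:6561 3:81 1:1  a_9=6643
n=10: 10·1 5·2 2·5 1·10  f→[10000+625+16+1]=10642
n=11: 1·11 11·1  f→[1+14641]=14642
q^12  k|12↦f(k): 1:1 2:16 3:81 4:256 6:1296 12:20736  a_12=22386

626, 1394, 2402, 4369, 6643, 10642, 14642, 22386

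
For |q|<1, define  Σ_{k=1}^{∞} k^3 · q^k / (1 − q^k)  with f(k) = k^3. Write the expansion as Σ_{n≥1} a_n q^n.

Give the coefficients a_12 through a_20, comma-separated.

q^12  k|12↦f(k): 12:1728 6:216 4:64 3:27 2:8 1:1  a_12=2044
[q^13] f(1)=1,f(13)=2197 ⇒ 2198
[q^14] f(1)=1,f(2)=8,f(7)=343,f(14)=2744 ⇒ 3096
d|15:{15,5,3,1}  Σf=3375+125+27+1=3528
n=16: 16·1 8·2 4·4 2·8 1·16  f→[4096+512+64+8+1]=4681
q^17  k|17↦f(k): 1:1 17:4913  a_17=4914
[q^18] f(1)=1,f(2)=8,f(3)=27,f(6)=216,f(9)=729,f(18)=5832 ⇒ 6813
q^19  k|19↦f(k): 1:1 19:6859  a_19=6860
n=20: 1·20 2·10 4·5 5·4 10·2 20·1  f→[1+8+64+125+1000+8000]=9198

2044, 2198, 3096, 3528, 4681, 4914, 6813, 6860, 9198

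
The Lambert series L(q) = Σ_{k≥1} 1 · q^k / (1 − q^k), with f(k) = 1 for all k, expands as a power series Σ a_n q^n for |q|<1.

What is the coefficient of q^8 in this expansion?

a_8 = 4

d|8:{8,4,2,1}  Σf=1+1+1+1=4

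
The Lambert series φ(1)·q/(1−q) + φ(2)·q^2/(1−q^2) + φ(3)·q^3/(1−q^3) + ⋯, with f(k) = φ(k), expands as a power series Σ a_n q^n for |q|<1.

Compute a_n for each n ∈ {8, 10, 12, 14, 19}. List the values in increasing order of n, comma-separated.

[q^8] φ(1)=1,φ(2)=1,φ(4)=2,φ(8)=4 ⇒ 8
[q^10] φ(1)=1,φ(2)=1,φ(5)=4,φ(10)=4 ⇒ 10
q^12  k|12↦φ(k): 1:1 2:1 3:2 4:2 6:2 12:4  a_12=12
[q^14] φ(1)=1,φ(2)=1,φ(7)=6,φ(14)=6 ⇒ 14
d|19:{1,19}  Σφ=1+18=19

8, 10, 12, 14, 19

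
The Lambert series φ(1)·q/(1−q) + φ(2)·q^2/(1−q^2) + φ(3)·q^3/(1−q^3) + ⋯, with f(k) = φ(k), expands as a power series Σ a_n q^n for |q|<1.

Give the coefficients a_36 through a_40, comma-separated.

n=36: 36·1 18·2 12·3 9·4 6·6 4·9 3·12 2·18 1·36  φ→[12+6+4+6+2+2+2+1+1]=36
n=37: 1·37 37·1  φ→[1+36]=37
n=38: 38·1 19·2 2·19 1·38  φ→[18+18+1+1]=38
q^39  k|39↦φ(k): 39:24 13:12 3:2 1:1  a_39=39
d|40:{40,20,10,8,5,4,2,1}  Σφ=16+8+4+4+4+2+1+1=40

36, 37, 38, 39, 40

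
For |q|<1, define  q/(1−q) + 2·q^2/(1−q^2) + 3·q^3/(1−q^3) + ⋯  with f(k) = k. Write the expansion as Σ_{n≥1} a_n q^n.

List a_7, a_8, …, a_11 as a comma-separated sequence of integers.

8, 15, 13, 18, 12

d|7:{7,1}  Σf=7+1=8
q^8  k|8↦f(k): 1:1 2:2 4:4 8:8  a_8=15
d|9:{9,3,1}  Σf=9+3+1=13
[q^10] f(10)=10,f(5)=5,f(2)=2,f(1)=1 ⇒ 18
q^11  k|11↦f(k): 1:1 11:11  a_11=12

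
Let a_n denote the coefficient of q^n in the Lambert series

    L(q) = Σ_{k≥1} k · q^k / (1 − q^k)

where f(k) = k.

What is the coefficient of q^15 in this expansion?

a_15 = 24

q^15  k|15↦f(k): 1:1 3:3 5:5 15:15  a_15=24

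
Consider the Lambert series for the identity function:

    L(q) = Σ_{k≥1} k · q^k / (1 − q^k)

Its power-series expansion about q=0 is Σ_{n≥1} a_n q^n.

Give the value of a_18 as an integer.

a_18 = 39

n=18: 1·18 2·9 3·6 6·3 9·2 18·1  f→[1+2+3+6+9+18]=39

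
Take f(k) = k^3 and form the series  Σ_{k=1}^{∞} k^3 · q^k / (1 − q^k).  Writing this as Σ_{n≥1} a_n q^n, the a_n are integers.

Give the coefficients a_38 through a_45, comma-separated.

n=38: 1·38 2·19 19·2 38·1  f→[1+8+6859+54872]=61740
q^39  k|39↦f(k): 39:59319 13:2197 3:27 1:1  a_39=61544
n=40: 1·40 2·20 4·10 5·8 8·5 10·4 20·2 40·1  f→[1+8+64+125+512+1000+8000+64000]=73710
[q^41] f(1)=1,f(41)=68921 ⇒ 68922
[q^42] f(42)=74088,f(21)=9261,f(14)=2744,f(7)=343,f(6)=216,f(3)=27,f(2)=8,f(1)=1 ⇒ 86688
[q^43] f(1)=1,f(43)=79507 ⇒ 79508
q^44  k|44↦f(k): 1:1 2:8 4:64 11:1331 22:10648 44:85184  a_44=97236
d|45:{1,3,5,9,15,45}  Σf=1+27+125+729+3375+91125=95382

61740, 61544, 73710, 68922, 86688, 79508, 97236, 95382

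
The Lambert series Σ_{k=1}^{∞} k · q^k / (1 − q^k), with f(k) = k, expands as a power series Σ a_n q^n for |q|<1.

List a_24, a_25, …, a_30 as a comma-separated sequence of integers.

60, 31, 42, 40, 56, 30, 72

q^24  k|24↦f(k): 24:24 12:12 8:8 6:6 4:4 3:3 2:2 1:1  a_24=60
[q^25] f(1)=1,f(5)=5,f(25)=25 ⇒ 31
n=26: 1·26 2·13 13·2 26·1  f→[1+2+13+26]=42
d|27:{1,3,9,27}  Σf=1+3+9+27=40
q^28  k|28↦f(k): 28:28 14:14 7:7 4:4 2:2 1:1  a_28=56
n=29: 29·1 1·29  f→[29+1]=30
d|30:{1,2,3,5,6,10,15,30}  Σf=1+2+3+5+6+10+15+30=72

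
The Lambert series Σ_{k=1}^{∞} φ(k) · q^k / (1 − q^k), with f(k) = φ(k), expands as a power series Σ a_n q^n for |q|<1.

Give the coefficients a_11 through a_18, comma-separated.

[q^11] φ(11)=10,φ(1)=1 ⇒ 11
d|12:{12,6,4,3,2,1}  Σφ=4+2+2+2+1+1=12
[q^13] φ(13)=12,φ(1)=1 ⇒ 13
d|14:{14,7,2,1}  Σφ=6+6+1+1=14
[q^15] φ(15)=8,φ(5)=4,φ(3)=2,φ(1)=1 ⇒ 15
q^16  k|16↦φ(k): 1:1 2:1 4:2 8:4 16:8  a_16=16
d|17:{17,1}  Σφ=16+1=17
q^18  k|18↦φ(k): 18:6 9:6 6:2 3:2 2:1 1:1  a_18=18

11, 12, 13, 14, 15, 16, 17, 18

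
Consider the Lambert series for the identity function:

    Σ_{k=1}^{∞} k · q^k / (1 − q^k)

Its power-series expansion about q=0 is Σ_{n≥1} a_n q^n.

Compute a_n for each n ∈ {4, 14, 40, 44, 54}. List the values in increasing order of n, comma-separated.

n=4: 1·4 2·2 4·1  f→[1+2+4]=7
q^14  k|14↦f(k): 14:14 7:7 2:2 1:1  a_14=24
n=40: 40·1 20·2 10·4 8·5 5·8 4·10 2·20 1·40  f→[40+20+10+8+5+4+2+1]=90
q^44  k|44↦f(k): 1:1 2:2 4:4 11:11 22:22 44:44  a_44=84
[q^54] f(54)=54,f(27)=27,f(18)=18,f(9)=9,f(6)=6,f(3)=3,f(2)=2,f(1)=1 ⇒ 120

7, 24, 90, 84, 120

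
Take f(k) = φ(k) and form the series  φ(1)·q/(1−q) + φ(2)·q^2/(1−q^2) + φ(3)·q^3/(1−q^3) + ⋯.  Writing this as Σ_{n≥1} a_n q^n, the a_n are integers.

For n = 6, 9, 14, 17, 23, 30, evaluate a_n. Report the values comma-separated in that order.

[q^6] φ(6)=2,φ(3)=2,φ(2)=1,φ(1)=1 ⇒ 6
q^9  k|9↦φ(k): 9:6 3:2 1:1  a_9=9
d|14:{14,7,2,1}  Σφ=6+6+1+1=14
q^17  k|17↦φ(k): 1:1 17:16  a_17=17
d|23:{23,1}  Σφ=22+1=23
d|30:{1,2,3,5,6,10,15,30}  Σφ=1+1+2+4+2+4+8+8=30

6, 9, 14, 17, 23, 30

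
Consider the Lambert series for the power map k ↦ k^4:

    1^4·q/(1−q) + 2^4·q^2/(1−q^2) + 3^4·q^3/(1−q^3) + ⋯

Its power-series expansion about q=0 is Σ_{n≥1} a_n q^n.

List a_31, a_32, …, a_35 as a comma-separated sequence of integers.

d|31:{1,31}  Σf=1+923521=923522
q^32  k|32↦f(k): 1:1 2:16 4:256 8:4096 16:65536 32:1048576  a_32=1118481
q^33  k|33↦f(k): 1:1 3:81 11:14641 33:1185921  a_33=1200644
d|34:{1,2,17,34}  Σf=1+16+83521+1336336=1419874
[q^35] f(1)=1,f(5)=625,f(7)=2401,f(35)=1500625 ⇒ 1503652

923522, 1118481, 1200644, 1419874, 1503652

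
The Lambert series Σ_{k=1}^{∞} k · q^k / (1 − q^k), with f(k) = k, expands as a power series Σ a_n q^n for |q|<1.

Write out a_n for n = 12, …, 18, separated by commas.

28, 14, 24, 24, 31, 18, 39

[q^12] f(1)=1,f(2)=2,f(3)=3,f(4)=4,f(6)=6,f(12)=12 ⇒ 28
q^13  k|13↦f(k): 1:1 13:13  a_13=14
[q^14] f(1)=1,f(2)=2,f(7)=7,f(14)=14 ⇒ 24
[q^15] f(1)=1,f(3)=3,f(5)=5,f(15)=15 ⇒ 24
q^16  k|16↦f(k): 1:1 2:2 4:4 8:8 16:16  a_16=31
[q^17] f(1)=1,f(17)=17 ⇒ 18
d|18:{1,2,3,6,9,18}  Σf=1+2+3+6+9+18=39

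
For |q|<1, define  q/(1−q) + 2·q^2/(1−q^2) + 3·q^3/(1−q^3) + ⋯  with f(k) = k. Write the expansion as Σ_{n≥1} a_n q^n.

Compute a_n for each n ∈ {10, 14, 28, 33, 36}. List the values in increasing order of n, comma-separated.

18, 24, 56, 48, 91

[q^10] f(1)=1,f(2)=2,f(5)=5,f(10)=10 ⇒ 18
[q^14] f(1)=1,f(2)=2,f(7)=7,f(14)=14 ⇒ 24
[q^28] f(28)=28,f(14)=14,f(7)=7,f(4)=4,f(2)=2,f(1)=1 ⇒ 56
n=33: 33·1 11·3 3·11 1·33  f→[33+11+3+1]=48
q^36  k|36↦f(k): 36:36 18:18 12:12 9:9 6:6 4:4 3:3 2:2 1:1  a_36=91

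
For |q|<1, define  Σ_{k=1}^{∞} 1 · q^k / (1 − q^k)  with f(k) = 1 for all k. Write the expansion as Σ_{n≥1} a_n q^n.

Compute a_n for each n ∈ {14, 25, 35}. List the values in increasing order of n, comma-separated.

4, 3, 4

q^14  k|14↦f(k): 1:1 2:1 7:1 14:1  a_14=4
q^25  k|25↦f(k): 25:1 5:1 1:1  a_25=3
q^35  k|35↦f(k): 35:1 7:1 5:1 1:1  a_35=4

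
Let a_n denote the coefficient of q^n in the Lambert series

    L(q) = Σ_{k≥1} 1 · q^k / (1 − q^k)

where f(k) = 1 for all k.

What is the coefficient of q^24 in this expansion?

q^24  k|24↦f(k): 1:1 2:1 3:1 4:1 6:1 8:1 12:1 24:1  a_24=8

a_24 = 8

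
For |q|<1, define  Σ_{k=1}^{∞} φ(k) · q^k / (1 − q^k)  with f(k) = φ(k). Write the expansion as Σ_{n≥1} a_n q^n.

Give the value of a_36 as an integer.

q^36  k|36↦φ(k): 1:1 2:1 3:2 4:2 6:2 9:6 12:4 18:6 36:12  a_36=36

a_36 = 36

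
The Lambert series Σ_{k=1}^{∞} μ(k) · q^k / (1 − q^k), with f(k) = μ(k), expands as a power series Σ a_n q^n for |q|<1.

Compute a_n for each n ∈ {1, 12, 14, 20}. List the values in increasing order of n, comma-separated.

[q^1] μ(1)=1 ⇒ 1
[q^12] μ(1)=1,μ(2)=-1,μ(3)=-1,μ(4)=0,μ(6)=1,μ(12)=0 ⇒ 0
n=14: 1·14 2·7 7·2 14·1  μ→[1+(-1)+(-1)+1]=0
d|20:{20,10,5,4,2,1}  Σμ=0+1+(-1)+0+(-1)+1=0

1, 0, 0, 0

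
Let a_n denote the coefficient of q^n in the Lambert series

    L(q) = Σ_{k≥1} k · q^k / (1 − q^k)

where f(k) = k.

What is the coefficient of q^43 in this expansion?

n=43: 1·43 43·1  f→[1+43]=44

a_43 = 44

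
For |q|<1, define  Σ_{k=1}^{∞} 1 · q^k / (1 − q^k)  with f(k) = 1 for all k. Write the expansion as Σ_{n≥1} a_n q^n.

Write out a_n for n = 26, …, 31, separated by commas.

4, 4, 6, 2, 8, 2

n=26: 1·26 2·13 13·2 26·1  f→[1+1+1+1]=4
[q^27] f(27)=1,f(9)=1,f(3)=1,f(1)=1 ⇒ 4
[q^28] f(1)=1,f(2)=1,f(4)=1,f(7)=1,f(14)=1,f(28)=1 ⇒ 6
[q^29] f(29)=1,f(1)=1 ⇒ 2
[q^30] f(1)=1,f(2)=1,f(3)=1,f(5)=1,f(6)=1,f(10)=1,f(15)=1,f(30)=1 ⇒ 8
q^31  k|31↦f(k): 31:1 1:1  a_31=2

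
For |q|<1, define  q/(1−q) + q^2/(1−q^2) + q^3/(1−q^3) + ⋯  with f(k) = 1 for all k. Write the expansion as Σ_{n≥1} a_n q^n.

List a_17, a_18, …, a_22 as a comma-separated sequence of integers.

d|17:{17,1}  Σf=1+1=2
n=18: 18·1 9·2 6·3 3·6 2·9 1·18  f→[1+1+1+1+1+1]=6
[q^19] f(1)=1,f(19)=1 ⇒ 2
n=20: 20·1 10·2 5·4 4·5 2·10 1·20  f→[1+1+1+1+1+1]=6
[q^21] f(1)=1,f(3)=1,f(7)=1,f(21)=1 ⇒ 4
d|22:{22,11,2,1}  Σf=1+1+1+1=4

2, 6, 2, 6, 4, 4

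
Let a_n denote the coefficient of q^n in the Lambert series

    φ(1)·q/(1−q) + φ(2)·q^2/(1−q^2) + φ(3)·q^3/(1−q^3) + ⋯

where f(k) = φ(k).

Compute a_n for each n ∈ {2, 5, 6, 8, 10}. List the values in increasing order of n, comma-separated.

n=2: 1·2 2·1  φ→[1+1]=2
q^5  k|5↦φ(k): 1:1 5:4  a_5=5
[q^6] φ(6)=2,φ(3)=2,φ(2)=1,φ(1)=1 ⇒ 6
q^8  k|8↦φ(k): 1:1 2:1 4:2 8:4  a_8=8
[q^10] φ(1)=1,φ(2)=1,φ(5)=4,φ(10)=4 ⇒ 10

2, 5, 6, 8, 10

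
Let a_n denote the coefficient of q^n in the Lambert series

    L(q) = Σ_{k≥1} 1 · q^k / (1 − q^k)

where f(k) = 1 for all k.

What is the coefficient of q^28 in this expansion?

d|28:{1,2,4,7,14,28}  Σf=1+1+1+1+1+1=6

a_28 = 6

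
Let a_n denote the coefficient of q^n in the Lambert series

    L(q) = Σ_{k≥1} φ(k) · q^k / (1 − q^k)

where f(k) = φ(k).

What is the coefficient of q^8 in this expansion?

n=8: 8·1 4·2 2·4 1·8  φ→[4+2+1+1]=8

a_8 = 8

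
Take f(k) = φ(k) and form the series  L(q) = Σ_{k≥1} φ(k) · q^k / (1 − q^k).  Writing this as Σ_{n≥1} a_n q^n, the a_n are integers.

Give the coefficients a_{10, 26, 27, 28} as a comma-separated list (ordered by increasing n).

d|10:{10,5,2,1}  Σφ=4+4+1+1=10
n=26: 1·26 2·13 13·2 26·1  φ→[1+1+12+12]=26
[q^27] φ(1)=1,φ(3)=2,φ(9)=6,φ(27)=18 ⇒ 27
[q^28] φ(28)=12,φ(14)=6,φ(7)=6,φ(4)=2,φ(2)=1,φ(1)=1 ⇒ 28

10, 26, 27, 28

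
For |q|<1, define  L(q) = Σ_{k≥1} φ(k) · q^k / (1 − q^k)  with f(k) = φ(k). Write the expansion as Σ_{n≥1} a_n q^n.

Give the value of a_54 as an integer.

d|54:{1,2,3,6,9,18,27,54}  Σφ=1+1+2+2+6+6+18+18=54

a_54 = 54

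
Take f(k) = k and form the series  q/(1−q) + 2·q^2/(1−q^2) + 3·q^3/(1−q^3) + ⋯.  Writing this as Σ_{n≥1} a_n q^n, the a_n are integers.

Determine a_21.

a_21 = 32

d|21:{21,7,3,1}  Σf=21+7+3+1=32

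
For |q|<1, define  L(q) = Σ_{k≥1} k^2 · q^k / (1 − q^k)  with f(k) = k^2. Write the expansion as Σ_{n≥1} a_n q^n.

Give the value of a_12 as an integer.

d|12:{12,6,4,3,2,1}  Σf=144+36+16+9+4+1=210

a_12 = 210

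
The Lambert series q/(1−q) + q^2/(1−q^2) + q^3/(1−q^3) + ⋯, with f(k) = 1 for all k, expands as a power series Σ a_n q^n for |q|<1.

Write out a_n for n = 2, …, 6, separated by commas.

n=2: 1·2 2·1  f→[1+1]=2
[q^3] f(3)=1,f(1)=1 ⇒ 2
q^4  k|4↦f(k): 1:1 2:1 4:1  a_4=3
[q^5] f(1)=1,f(5)=1 ⇒ 2
d|6:{6,3,2,1}  Σf=1+1+1+1=4

2, 2, 3, 2, 4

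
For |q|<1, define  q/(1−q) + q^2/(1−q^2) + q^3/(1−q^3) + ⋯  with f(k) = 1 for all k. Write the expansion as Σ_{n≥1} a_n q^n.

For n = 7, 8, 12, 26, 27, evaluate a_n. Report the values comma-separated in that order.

[q^7] f(7)=1,f(1)=1 ⇒ 2
q^8  k|8↦f(k): 1:1 2:1 4:1 8:1  a_8=4
d|12:{1,2,3,4,6,12}  Σf=1+1+1+1+1+1=6
d|26:{1,2,13,26}  Σf=1+1+1+1=4
d|27:{1,3,9,27}  Σf=1+1+1+1=4

2, 4, 6, 4, 4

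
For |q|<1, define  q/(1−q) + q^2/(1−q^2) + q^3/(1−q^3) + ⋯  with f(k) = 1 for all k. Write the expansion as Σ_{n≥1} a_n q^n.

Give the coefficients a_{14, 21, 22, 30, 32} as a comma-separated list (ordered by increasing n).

4, 4, 4, 8, 6

q^14  k|14↦f(k): 1:1 2:1 7:1 14:1  a_14=4
q^21  k|21↦f(k): 1:1 3:1 7:1 21:1  a_21=4
q^22  k|22↦f(k): 1:1 2:1 11:1 22:1  a_22=4
q^30  k|30↦f(k): 1:1 2:1 3:1 5:1 6:1 10:1 15:1 30:1  a_30=8
n=32: 1·32 2·16 4·8 8·4 16·2 32·1  f→[1+1+1+1+1+1]=6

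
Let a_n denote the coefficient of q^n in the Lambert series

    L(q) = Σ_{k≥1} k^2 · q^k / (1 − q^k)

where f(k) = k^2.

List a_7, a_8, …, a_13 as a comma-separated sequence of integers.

n=7: 7·1 1·7  f→[49+1]=50
n=8: 1·8 2·4 4·2 8·1  f→[1+4+16+64]=85
[q^9] f(9)=81,f(3)=9,f(1)=1 ⇒ 91
n=10: 1·10 2·5 5·2 10·1  f→[1+4+25+100]=130
q^11  k|11↦f(k): 11:121 1:1  a_11=122
d|12:{12,6,4,3,2,1}  Σf=144+36+16+9+4+1=210
[q^13] f(1)=1,f(13)=169 ⇒ 170

50, 85, 91, 130, 122, 210, 170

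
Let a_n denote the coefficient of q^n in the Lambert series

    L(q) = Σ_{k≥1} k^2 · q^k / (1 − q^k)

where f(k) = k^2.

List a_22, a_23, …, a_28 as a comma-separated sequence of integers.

[q^22] f(1)=1,f(2)=4,f(11)=121,f(22)=484 ⇒ 610
n=23: 1·23 23·1  f→[1+529]=530
n=24: 24·1 12·2 8·3 6·4 4·6 3·8 2·12 1·24  f→[576+144+64+36+16+9+4+1]=850
[q^25] f(25)=625,f(5)=25,f(1)=1 ⇒ 651
n=26: 1·26 2·13 13·2 26·1  f→[1+4+169+676]=850
d|27:{1,3,9,27}  Σf=1+9+81+729=820
[q^28] f(28)=784,f(14)=196,f(7)=49,f(4)=16,f(2)=4,f(1)=1 ⇒ 1050

610, 530, 850, 651, 850, 820, 1050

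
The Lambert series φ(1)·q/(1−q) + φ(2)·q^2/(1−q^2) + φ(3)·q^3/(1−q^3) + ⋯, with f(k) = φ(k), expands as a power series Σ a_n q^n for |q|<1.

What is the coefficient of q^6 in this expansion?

q^6  k|6↦φ(k): 6:2 3:2 2:1 1:1  a_6=6

a_6 = 6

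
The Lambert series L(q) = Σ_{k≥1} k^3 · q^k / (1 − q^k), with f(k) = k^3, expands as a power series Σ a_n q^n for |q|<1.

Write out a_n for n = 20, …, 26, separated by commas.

9198, 9632, 11988, 12168, 16380, 15751, 19782

q^20  k|20↦f(k): 20:8000 10:1000 5:125 4:64 2:8 1:1  a_20=9198
[q^21] f(21)=9261,f(7)=343,f(3)=27,f(1)=1 ⇒ 9632
q^22  k|22↦f(k): 1:1 2:8 11:1331 22:10648  a_22=11988
[q^23] f(1)=1,f(23)=12167 ⇒ 12168
d|24:{1,2,3,4,6,8,12,24}  Σf=1+8+27+64+216+512+1728+13824=16380
d|25:{1,5,25}  Σf=1+125+15625=15751
d|26:{1,2,13,26}  Σf=1+8+2197+17576=19782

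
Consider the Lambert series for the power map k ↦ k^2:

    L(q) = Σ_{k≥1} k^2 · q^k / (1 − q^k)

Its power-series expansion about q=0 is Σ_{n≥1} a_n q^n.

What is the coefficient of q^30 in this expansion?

n=30: 30·1 15·2 10·3 6·5 5·6 3·10 2·15 1·30  f→[900+225+100+36+25+9+4+1]=1300

a_30 = 1300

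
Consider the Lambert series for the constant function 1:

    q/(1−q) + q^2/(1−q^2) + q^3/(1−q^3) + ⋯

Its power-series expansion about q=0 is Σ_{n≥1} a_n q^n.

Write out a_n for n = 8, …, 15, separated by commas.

d|8:{8,4,2,1}  Σf=1+1+1+1=4
n=9: 1·9 3·3 9·1  f→[1+1+1]=3
d|10:{1,2,5,10}  Σf=1+1+1+1=4
d|11:{11,1}  Σf=1+1=2
[q^12] f(12)=1,f(6)=1,f(4)=1,f(3)=1,f(2)=1,f(1)=1 ⇒ 6
n=13: 13·1 1·13  f→[1+1]=2
[q^14] f(1)=1,f(2)=1,f(7)=1,f(14)=1 ⇒ 4
d|15:{1,3,5,15}  Σf=1+1+1+1=4

4, 3, 4, 2, 6, 2, 4, 4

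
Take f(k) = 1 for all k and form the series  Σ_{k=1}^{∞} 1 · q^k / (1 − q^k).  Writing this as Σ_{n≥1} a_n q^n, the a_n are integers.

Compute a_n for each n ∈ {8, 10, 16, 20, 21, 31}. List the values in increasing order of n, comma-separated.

4, 4, 5, 6, 4, 2

q^8  k|8↦f(k): 1:1 2:1 4:1 8:1  a_8=4
n=10: 10·1 5·2 2·5 1·10  f→[1+1+1+1]=4
[q^16] f(1)=1,f(2)=1,f(4)=1,f(8)=1,f(16)=1 ⇒ 5
d|20:{1,2,4,5,10,20}  Σf=1+1+1+1+1+1=6
q^21  k|21↦f(k): 21:1 7:1 3:1 1:1  a_21=4
[q^31] f(31)=1,f(1)=1 ⇒ 2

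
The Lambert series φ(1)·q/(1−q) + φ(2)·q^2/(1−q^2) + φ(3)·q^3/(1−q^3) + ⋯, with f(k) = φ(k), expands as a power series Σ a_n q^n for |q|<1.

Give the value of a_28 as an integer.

[q^28] φ(28)=12,φ(14)=6,φ(7)=6,φ(4)=2,φ(2)=1,φ(1)=1 ⇒ 28

a_28 = 28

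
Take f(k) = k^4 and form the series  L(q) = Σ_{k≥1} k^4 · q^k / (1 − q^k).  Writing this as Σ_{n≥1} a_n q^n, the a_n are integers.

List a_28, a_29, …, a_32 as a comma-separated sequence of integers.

655746, 707282, 872644, 923522, 1118481

d|28:{1,2,4,7,14,28}  Σf=1+16+256+2401+38416+614656=655746
d|29:{1,29}  Σf=1+707281=707282
d|30:{1,2,3,5,6,10,15,30}  Σf=1+16+81+625+1296+10000+50625+810000=872644
[q^31] f(1)=1,f(31)=923521 ⇒ 923522
[q^32] f(32)=1048576,f(16)=65536,f(8)=4096,f(4)=256,f(2)=16,f(1)=1 ⇒ 1118481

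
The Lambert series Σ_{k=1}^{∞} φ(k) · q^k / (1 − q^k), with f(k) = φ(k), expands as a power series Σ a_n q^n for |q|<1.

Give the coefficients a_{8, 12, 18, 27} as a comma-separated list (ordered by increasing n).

q^8  k|8↦φ(k): 8:4 4:2 2:1 1:1  a_8=8
[q^12] φ(1)=1,φ(2)=1,φ(3)=2,φ(4)=2,φ(6)=2,φ(12)=4 ⇒ 12
q^18  k|18↦φ(k): 18:6 9:6 6:2 3:2 2:1 1:1  a_18=18
d|27:{1,3,9,27}  Σφ=1+2+6+18=27

8, 12, 18, 27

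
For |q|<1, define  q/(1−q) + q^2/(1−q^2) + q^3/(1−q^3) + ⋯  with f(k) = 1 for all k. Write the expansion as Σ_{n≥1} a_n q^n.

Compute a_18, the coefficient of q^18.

a_18 = 6

[q^18] f(1)=1,f(2)=1,f(3)=1,f(6)=1,f(9)=1,f(18)=1 ⇒ 6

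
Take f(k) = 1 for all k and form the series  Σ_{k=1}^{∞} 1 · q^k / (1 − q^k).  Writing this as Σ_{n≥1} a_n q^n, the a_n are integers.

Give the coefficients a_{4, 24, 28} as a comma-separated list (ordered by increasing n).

3, 8, 6

d|4:{1,2,4}  Σf=1+1+1=3
q^24  k|24↦f(k): 24:1 12:1 8:1 6:1 4:1 3:1 2:1 1:1  a_24=8
[q^28] f(28)=1,f(14)=1,f(7)=1,f(4)=1,f(2)=1,f(1)=1 ⇒ 6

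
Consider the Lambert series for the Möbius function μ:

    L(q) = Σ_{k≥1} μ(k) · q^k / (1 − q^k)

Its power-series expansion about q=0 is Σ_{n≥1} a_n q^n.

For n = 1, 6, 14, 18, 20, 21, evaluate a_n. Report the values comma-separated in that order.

n=1: 1·1  μ→[1]=1
d|6:{6,3,2,1}  Σμ=1+(-1)+(-1)+1=0
n=14: 14·1 7·2 2·7 1·14  μ→[1+(-1)+(-1)+1]=0
d|18:{18,9,6,3,2,1}  Σμ=0+0+1+(-1)+(-1)+1=0
q^20  k|20↦μ(k): 1:1 2:-1 4:0 5:-1 10:1 20:0  a_20=0
[q^21] μ(1)=1,μ(3)=-1,μ(7)=-1,μ(21)=1 ⇒ 0

1, 0, 0, 0, 0, 0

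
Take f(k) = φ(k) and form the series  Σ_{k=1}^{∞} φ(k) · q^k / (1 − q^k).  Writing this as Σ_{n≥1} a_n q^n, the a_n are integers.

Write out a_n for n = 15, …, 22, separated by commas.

n=15: 15·1 5·3 3·5 1·15  φ→[8+4+2+1]=15
d|16:{1,2,4,8,16}  Σφ=1+1+2+4+8=16
q^17  k|17↦φ(k): 17:16 1:1  a_17=17
n=18: 18·1 9·2 6·3 3·6 2·9 1·18  φ→[6+6+2+2+1+1]=18
[q^19] φ(19)=18,φ(1)=1 ⇒ 19
[q^20] φ(20)=8,φ(10)=4,φ(5)=4,φ(4)=2,φ(2)=1,φ(1)=1 ⇒ 20
[q^21] φ(1)=1,φ(3)=2,φ(7)=6,φ(21)=12 ⇒ 21
d|22:{22,11,2,1}  Σφ=10+10+1+1=22

15, 16, 17, 18, 19, 20, 21, 22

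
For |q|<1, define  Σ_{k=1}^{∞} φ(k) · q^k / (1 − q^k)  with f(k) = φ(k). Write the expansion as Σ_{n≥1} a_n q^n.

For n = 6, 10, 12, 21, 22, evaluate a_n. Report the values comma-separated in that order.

[q^6] φ(6)=2,φ(3)=2,φ(2)=1,φ(1)=1 ⇒ 6
[q^10] φ(1)=1,φ(2)=1,φ(5)=4,φ(10)=4 ⇒ 10
[q^12] φ(1)=1,φ(2)=1,φ(3)=2,φ(4)=2,φ(6)=2,φ(12)=4 ⇒ 12
[q^21] φ(21)=12,φ(7)=6,φ(3)=2,φ(1)=1 ⇒ 21
n=22: 1·22 2·11 11·2 22·1  φ→[1+1+10+10]=22

6, 10, 12, 21, 22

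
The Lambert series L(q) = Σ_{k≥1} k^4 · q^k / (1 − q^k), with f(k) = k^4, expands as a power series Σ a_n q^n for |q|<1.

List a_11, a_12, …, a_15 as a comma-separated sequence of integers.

d|11:{11,1}  Σf=14641+1=14642
n=12: 12·1 6·2 4·3 3·4 2·6 1·12  f→[20736+1296+256+81+16+1]=22386
d|13:{1,13}  Σf=1+28561=28562
n=14: 14·1 7·2 2·7 1·14  f→[38416+2401+16+1]=40834
[q^15] f(1)=1,f(3)=81,f(5)=625,f(15)=50625 ⇒ 51332

14642, 22386, 28562, 40834, 51332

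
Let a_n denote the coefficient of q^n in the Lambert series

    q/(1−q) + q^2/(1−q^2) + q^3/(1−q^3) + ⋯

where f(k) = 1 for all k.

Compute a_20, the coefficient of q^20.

a_20 = 6

d|20:{20,10,5,4,2,1}  Σf=1+1+1+1+1+1=6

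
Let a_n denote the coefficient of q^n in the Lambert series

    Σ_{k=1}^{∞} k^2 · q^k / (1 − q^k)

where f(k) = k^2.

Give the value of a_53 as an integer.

d|53:{1,53}  Σf=1+2809=2810

a_53 = 2810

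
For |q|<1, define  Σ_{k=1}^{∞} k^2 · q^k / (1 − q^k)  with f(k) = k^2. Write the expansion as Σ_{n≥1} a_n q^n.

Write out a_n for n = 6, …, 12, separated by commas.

q^6  k|6↦f(k): 6:36 3:9 2:4 1:1  a_6=50
d|7:{7,1}  Σf=49+1=50
q^8  k|8↦f(k): 8:64 4:16 2:4 1:1  a_8=85
q^9  k|9↦f(k): 9:81 3:9 1:1  a_9=91
[q^10] f(1)=1,f(2)=4,f(5)=25,f(10)=100 ⇒ 130
n=11: 11·1 1·11  f→[121+1]=122
n=12: 12·1 6·2 4·3 3·4 2·6 1·12  f→[144+36+16+9+4+1]=210

50, 50, 85, 91, 130, 122, 210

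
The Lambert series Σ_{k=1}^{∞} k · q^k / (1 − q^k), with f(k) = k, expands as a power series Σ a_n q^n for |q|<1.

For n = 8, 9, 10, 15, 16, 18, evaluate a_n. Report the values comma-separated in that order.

n=8: 1·8 2·4 4·2 8·1  f→[1+2+4+8]=15
d|9:{9,3,1}  Σf=9+3+1=13
[q^10] f(1)=1,f(2)=2,f(5)=5,f(10)=10 ⇒ 18
[q^15] f(15)=15,f(5)=5,f(3)=3,f(1)=1 ⇒ 24
q^16  k|16↦f(k): 16:16 8:8 4:4 2:2 1:1  a_16=31
d|18:{1,2,3,6,9,18}  Σf=1+2+3+6+9+18=39

15, 13, 18, 24, 31, 39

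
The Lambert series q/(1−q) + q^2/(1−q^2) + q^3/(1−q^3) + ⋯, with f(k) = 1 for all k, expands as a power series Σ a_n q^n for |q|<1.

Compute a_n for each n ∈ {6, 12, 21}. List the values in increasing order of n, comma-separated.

n=6: 1·6 2·3 3·2 6·1  f→[1+1+1+1]=4
q^12  k|12↦f(k): 1:1 2:1 3:1 4:1 6:1 12:1  a_12=6
n=21: 1·21 3·7 7·3 21·1  f→[1+1+1+1]=4

4, 6, 4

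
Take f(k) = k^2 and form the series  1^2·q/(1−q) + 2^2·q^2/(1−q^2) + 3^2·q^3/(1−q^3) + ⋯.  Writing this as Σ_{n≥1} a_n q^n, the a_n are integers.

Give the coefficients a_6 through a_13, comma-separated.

[q^6] f(6)=36,f(3)=9,f(2)=4,f(1)=1 ⇒ 50
[q^7] f(1)=1,f(7)=49 ⇒ 50
[q^8] f(1)=1,f(2)=4,f(4)=16,f(8)=64 ⇒ 85
n=9: 1·9 3·3 9·1  f→[1+9+81]=91
d|10:{10,5,2,1}  Σf=100+25+4+1=130
[q^11] f(11)=121,f(1)=1 ⇒ 122
n=12: 1·12 2·6 3·4 4·3 6·2 12·1  f→[1+4+9+16+36+144]=210
q^13  k|13↦f(k): 1:1 13:169  a_13=170

50, 50, 85, 91, 130, 122, 210, 170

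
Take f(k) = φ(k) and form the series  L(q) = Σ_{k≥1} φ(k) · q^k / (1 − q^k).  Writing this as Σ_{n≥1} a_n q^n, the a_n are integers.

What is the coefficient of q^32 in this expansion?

d|32:{1,2,4,8,16,32}  Σφ=1+1+2+4+8+16=32

a_32 = 32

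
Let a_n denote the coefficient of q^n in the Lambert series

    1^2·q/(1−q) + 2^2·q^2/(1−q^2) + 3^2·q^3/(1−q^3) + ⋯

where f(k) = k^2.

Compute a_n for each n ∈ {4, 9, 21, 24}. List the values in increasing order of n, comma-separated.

[q^4] f(1)=1,f(2)=4,f(4)=16 ⇒ 21
[q^9] f(9)=81,f(3)=9,f(1)=1 ⇒ 91
[q^21] f(21)=441,f(7)=49,f(3)=9,f(1)=1 ⇒ 500
[q^24] f(1)=1,f(2)=4,f(3)=9,f(4)=16,f(6)=36,f(8)=64,f(12)=144,f(24)=576 ⇒ 850

21, 91, 500, 850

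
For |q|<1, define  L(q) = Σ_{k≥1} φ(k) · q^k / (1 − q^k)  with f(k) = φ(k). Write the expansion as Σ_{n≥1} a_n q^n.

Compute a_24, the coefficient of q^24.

q^24  k|24↦φ(k): 1:1 2:1 3:2 4:2 6:2 8:4 12:4 24:8  a_24=24

a_24 = 24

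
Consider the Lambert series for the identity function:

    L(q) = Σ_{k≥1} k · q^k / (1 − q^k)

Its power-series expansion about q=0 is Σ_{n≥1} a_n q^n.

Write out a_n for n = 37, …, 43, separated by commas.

38, 60, 56, 90, 42, 96, 44

[q^37] f(1)=1,f(37)=37 ⇒ 38
n=38: 38·1 19·2 2·19 1·38  f→[38+19+2+1]=60
q^39  k|39↦f(k): 39:39 13:13 3:3 1:1  a_39=56
d|40:{40,20,10,8,5,4,2,1}  Σf=40+20+10+8+5+4+2+1=90
q^41  k|41↦f(k): 41:41 1:1  a_41=42
n=42: 42·1 21·2 14·3 7·6 6·7 3·14 2·21 1·42  f→[42+21+14+7+6+3+2+1]=96
d|43:{1,43}  Σf=1+43=44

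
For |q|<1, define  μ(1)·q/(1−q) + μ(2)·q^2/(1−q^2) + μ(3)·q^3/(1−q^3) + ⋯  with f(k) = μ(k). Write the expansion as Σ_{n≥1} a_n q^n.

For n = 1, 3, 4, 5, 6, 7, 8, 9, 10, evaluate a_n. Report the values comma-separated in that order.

q^1  k|1↦μ(k): 1:1  a_1=1
[q^3] μ(1)=1,μ(3)=-1 ⇒ 0
d|4:{4,2,1}  Σμ=0+(-1)+1=0
n=5: 5·1 1·5  μ→[(-1)+1]=0
d|6:{6,3,2,1}  Σμ=1+(-1)+(-1)+1=0
[q^7] μ(1)=1,μ(7)=-1 ⇒ 0
d|8:{8,4,2,1}  Σμ=0+0+(-1)+1=0
[q^9] μ(9)=0,μ(3)=-1,μ(1)=1 ⇒ 0
d|10:{1,2,5,10}  Σμ=1+(-1)+(-1)+1=0

1, 0, 0, 0, 0, 0, 0, 0, 0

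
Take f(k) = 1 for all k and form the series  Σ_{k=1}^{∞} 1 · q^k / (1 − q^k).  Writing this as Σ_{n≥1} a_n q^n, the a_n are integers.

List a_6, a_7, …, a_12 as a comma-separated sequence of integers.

4, 2, 4, 3, 4, 2, 6

d|6:{1,2,3,6}  Σf=1+1+1+1=4
[q^7] f(1)=1,f(7)=1 ⇒ 2
[q^8] f(1)=1,f(2)=1,f(4)=1,f(8)=1 ⇒ 4
q^9  k|9↦f(k): 1:1 3:1 9:1  a_9=3
q^10  k|10↦f(k): 10:1 5:1 2:1 1:1  a_10=4
[q^11] f(1)=1,f(11)=1 ⇒ 2
n=12: 1·12 2·6 3·4 4·3 6·2 12·1  f→[1+1+1+1+1+1]=6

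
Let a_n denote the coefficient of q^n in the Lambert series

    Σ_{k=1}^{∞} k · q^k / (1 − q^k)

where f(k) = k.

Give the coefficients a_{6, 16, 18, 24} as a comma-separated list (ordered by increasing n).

q^6  k|6↦f(k): 6:6 3:3 2:2 1:1  a_6=12
d|16:{1,2,4,8,16}  Σf=1+2+4+8+16=31
[q^18] f(1)=1,f(2)=2,f(3)=3,f(6)=6,f(9)=9,f(18)=18 ⇒ 39
q^24  k|24↦f(k): 1:1 2:2 3:3 4:4 6:6 8:8 12:12 24:24  a_24=60

12, 31, 39, 60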